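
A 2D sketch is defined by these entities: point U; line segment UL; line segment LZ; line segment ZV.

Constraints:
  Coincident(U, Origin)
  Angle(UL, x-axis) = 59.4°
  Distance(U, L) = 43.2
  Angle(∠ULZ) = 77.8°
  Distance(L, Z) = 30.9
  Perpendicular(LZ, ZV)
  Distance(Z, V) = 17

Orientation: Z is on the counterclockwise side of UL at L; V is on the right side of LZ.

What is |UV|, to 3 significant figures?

63.1

U is at the origin; UL runs at 59.4° with length 43.2, so L = 43.2·(cos 59.4°, sin 59.4°) = (22.0, 37.2). ∠ULZ = 77.8°, so LZ runs at 59.4° + (180° − 77.8°) = 162° from the x-axis; with |LZ| = 30.9, Z = L + 30.9·(cos 162°, sin 162°) = (-7.33, 46.9). LZ ⟂ ZV; with |ZV| = 17.0 on the right of LZ, V = Z + 17.0·(0.316, 0.949) = (-1.96, 63.1). Then |UV| = |V − U| = 63.1.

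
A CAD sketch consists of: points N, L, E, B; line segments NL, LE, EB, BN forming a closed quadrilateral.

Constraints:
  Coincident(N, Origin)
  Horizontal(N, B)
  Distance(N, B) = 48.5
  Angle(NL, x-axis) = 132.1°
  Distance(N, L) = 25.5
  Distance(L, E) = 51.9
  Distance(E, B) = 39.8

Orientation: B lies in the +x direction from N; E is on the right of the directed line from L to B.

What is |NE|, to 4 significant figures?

26.50

N is at the origin; NB is horizontal with |NB| = 48.5 and B in +x, so B = (48.5, 0). NL runs at 132.1° with |NL| = 25.5, so L = (-17.10, 18.92). E is determined by |LE| = 51.9 and |EB| = 39.8 together: it lies at the intersection of circle(L, 51.9) and circle(B, 39.8). With |LB| = 68.27, the foot of the radical line on LB is 42.26 from L and the perpendicular offset is √(51.9² − 42.26²) = 30.13. Taking the right-of-LB solution: E = (15.16, -21.74).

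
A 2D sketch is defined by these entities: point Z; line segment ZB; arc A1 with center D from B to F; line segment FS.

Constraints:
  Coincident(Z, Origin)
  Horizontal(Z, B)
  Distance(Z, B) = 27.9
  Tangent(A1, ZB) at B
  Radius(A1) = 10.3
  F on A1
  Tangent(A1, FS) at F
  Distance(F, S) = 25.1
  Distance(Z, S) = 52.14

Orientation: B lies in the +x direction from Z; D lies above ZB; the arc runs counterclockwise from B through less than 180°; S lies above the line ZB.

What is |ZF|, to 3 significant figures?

39.6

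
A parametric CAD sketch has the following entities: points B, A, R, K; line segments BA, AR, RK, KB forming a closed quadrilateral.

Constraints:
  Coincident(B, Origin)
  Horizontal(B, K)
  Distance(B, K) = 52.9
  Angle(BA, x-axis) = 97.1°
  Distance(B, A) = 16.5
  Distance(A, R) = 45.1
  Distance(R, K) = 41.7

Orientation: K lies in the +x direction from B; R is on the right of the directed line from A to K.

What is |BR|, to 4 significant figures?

30.15

B is at the origin; BK is horizontal with |BK| = 52.9 and K in +x, so K = (52.9, 0). BA runs at 97.1° with |BA| = 16.5, so A = (-2.039, 16.37). R is determined by |AR| = 45.1 and |RK| = 41.7 together: it lies at the intersection of circle(A, 45.1) and circle(K, 41.7). With |AK| = 57.33, the foot of the radical line on AK is 31.24 from A and the perpendicular offset is √(45.1² − 31.24²) = 32.53. Taking the right-of-AK solution: R = (18.61, -23.72).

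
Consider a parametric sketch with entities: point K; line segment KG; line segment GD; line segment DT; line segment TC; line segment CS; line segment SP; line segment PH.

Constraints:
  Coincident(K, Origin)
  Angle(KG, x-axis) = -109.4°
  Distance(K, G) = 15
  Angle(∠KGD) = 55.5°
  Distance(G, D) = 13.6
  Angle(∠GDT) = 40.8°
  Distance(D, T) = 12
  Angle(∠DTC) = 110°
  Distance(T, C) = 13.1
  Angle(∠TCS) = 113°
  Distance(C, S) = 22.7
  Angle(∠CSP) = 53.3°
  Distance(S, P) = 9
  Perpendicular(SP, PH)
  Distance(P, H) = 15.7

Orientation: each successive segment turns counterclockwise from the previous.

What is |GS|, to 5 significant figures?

21.585

K is at the origin; KG runs at -109.4° with length 15.0, so G = (-4.9824, -14.148). ∠KGD = 55.5° gives GD at 15.100° from the x-axis; with |GD| = 13.6, D = (8.1480, -10.605). ∠GDT = 40.8° gives DT at 154.30° from the x-axis; with |DT| = 12.0, T = (-2.6649, -5.4016). ∠DTC = 110.0° gives TC at -135.70° from the x-axis; with |TC| = 13.1, C = (-12.040, -14.551). ∠TCS = 113.0° gives CS at -68.700° from the x-axis; with |CS| = 22.7, S = (-3.7947, -35.700). Then |GS| = |S − G| = 21.585.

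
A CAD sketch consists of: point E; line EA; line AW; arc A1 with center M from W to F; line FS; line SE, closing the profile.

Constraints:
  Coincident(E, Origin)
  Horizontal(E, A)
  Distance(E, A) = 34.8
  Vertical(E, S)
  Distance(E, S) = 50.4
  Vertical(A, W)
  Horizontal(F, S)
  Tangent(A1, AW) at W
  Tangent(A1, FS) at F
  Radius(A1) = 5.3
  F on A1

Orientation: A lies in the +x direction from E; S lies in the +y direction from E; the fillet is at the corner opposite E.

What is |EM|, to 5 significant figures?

53.891

E and S share the same x with |ES| = 50.4 and S on the +y side, so S = (0.0000, 50.400). The virtual corner opposite E is at (34.800, 50.400). A1 meets AW tangentially, so MW is at right angles to AW and since A1 is tangent to FS there, MF ⟂ FS, with radius 5.3, so the center M sits 5.3 in from both sides at M = (29.500, 45.100). Then |EM| = |M − E| = 53.891.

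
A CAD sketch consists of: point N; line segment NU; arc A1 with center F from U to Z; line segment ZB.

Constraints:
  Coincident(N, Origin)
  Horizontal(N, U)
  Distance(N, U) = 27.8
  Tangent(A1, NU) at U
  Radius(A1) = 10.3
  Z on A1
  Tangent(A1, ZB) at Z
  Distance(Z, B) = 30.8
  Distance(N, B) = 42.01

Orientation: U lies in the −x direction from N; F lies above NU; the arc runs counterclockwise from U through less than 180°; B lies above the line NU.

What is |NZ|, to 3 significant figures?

19.8

N is at the origin; N and U share the same y with |NU| = 27.8 and U on the −x side, so U = (-27.8, 0.00). Since A1 is tangent to NU there, FU ⟂ NU, so F = U + (0, 10.3) = (-27.8, 10.3). Since FZ ⟂ ZB (tangency), |FB| = √(10.3² + 30.8²) = 32.5 regardless of where Z sits on A1. So B lies on both circle(N, 42.01) and circle(F, 32.5); the above-NU intersection is B = (-13.9, 39.6). Z is the foot of the tangent from B: Z = (-17.6, 9.07).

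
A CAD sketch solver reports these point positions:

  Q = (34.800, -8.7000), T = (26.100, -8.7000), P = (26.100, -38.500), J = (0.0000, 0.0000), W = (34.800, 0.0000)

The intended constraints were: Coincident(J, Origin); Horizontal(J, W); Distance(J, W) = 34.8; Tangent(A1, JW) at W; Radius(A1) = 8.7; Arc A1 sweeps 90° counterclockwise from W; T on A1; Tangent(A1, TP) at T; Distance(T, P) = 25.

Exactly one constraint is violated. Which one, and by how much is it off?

Distance(T, P) = 25 — off by 4.80.

J = (0.00, 0.00) ✓; J.y = 0.00, W.y = 0.00 ✓; |JW| = 34.80 ✓; ∠(QW, WJ) = 90.00° ✓; |QW| = 8.700 ✓; bearing(Q→T) − bearing(Q→W) = 90.00° ✓; |QT| = 8.700 ✓; ∠(QT, TP) = 90.00° ✓; |TP| = 29.80 ✗.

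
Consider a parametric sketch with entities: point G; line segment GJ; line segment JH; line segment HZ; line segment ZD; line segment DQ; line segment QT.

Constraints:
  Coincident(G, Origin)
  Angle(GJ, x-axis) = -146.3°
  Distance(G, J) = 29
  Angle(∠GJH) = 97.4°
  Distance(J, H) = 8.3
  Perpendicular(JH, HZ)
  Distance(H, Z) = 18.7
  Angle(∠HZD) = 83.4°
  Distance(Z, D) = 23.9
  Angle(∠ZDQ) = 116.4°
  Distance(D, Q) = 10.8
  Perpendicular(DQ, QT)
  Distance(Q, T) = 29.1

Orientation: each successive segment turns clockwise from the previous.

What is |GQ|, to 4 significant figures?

27.63

G is at the origin; GJ runs at -146.3° with length 29.0, so J = (-24.13, -16.09). ∠GJH = 97.4° gives JH at 131.1° from the x-axis; with |JH| = 8.3, H = (-29.58, -9.836). JH ⟂ HZ, so HZ runs at 41.10°; with |HZ| = 18.7, Z = (-15.49, 2.457). ∠HZD = 83.4° gives ZD at -55.50° from the x-axis; with |ZD| = 23.9, D = (-1.954, -17.24). ∠ZDQ = 116.4° gives DQ at -119.1° from the x-axis; with |DQ| = 10.8, Q = (-7.207, -26.68). Then |GQ| = |Q − G| = 27.63.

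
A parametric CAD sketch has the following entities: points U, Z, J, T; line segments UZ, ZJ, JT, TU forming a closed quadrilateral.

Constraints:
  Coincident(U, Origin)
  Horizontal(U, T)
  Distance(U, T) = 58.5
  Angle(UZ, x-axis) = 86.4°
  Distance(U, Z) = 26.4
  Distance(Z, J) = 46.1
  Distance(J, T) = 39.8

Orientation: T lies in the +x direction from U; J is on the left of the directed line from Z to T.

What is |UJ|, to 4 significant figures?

59.82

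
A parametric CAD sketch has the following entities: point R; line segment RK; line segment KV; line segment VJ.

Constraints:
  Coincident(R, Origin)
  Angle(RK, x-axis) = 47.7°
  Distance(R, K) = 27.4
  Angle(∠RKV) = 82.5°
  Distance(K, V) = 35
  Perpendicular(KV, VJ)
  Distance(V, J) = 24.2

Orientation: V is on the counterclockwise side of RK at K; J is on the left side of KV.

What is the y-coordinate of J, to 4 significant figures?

20.37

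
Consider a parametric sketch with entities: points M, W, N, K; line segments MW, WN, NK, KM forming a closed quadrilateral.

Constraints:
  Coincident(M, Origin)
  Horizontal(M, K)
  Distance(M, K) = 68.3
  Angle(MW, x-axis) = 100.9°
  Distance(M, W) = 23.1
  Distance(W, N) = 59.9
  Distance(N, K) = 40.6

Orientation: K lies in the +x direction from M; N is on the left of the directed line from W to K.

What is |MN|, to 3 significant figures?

65.6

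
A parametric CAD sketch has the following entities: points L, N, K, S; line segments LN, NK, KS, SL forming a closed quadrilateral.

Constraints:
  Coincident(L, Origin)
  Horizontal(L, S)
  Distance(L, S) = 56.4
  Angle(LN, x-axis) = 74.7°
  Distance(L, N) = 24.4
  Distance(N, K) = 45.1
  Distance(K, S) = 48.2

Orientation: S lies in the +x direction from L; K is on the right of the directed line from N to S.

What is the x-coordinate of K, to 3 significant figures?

13.1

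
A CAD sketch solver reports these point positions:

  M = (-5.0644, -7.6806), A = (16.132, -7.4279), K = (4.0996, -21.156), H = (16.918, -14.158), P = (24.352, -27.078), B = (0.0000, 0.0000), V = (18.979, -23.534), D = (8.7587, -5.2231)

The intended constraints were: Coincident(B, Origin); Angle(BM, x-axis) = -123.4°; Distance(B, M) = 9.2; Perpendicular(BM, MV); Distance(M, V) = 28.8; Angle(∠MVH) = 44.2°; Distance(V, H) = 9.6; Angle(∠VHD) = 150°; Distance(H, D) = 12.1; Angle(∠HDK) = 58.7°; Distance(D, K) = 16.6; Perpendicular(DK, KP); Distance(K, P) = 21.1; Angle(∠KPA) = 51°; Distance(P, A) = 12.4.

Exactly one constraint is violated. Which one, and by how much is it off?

Distance(P, A) = 12.4 — off by 8.90.

B = (0.00, 0.00) ✓; BM at -123.4° ✓; |BM| = 9.200 ✓; ∠(BM, MV) = 90.00° ✓; |MV| = 28.80 ✓; ∠MVH = 44.20° ✓; |VH| = 9.600 ✓; ∠VHD = 150.0° ✓; |HD| = 12.10 ✓; ∠HDK = 58.70° ✓; |DK| = 16.60 ✓; ∠(DK, KP) = 90.00° ✓; |KP| = 21.10 ✓; ∠KPA = 51.00° ✓; |PA| = 21.30 ✗.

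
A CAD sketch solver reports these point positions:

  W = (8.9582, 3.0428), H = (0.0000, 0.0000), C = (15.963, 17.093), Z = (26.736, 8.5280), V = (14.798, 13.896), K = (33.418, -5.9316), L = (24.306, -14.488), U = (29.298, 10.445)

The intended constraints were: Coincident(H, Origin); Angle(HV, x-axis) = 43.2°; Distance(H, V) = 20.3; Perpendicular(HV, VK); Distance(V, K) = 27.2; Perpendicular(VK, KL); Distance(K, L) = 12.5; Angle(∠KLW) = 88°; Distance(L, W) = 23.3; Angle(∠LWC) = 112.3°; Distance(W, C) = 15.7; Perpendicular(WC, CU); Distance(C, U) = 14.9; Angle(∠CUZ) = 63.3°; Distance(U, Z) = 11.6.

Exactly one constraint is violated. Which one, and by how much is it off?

Distance(U, Z) = 11.6 — off by 8.40.

H = (0.00, 0.00) ✓; HV at 43.20° ✓; |HV| = 20.30 ✓; ∠(HV, VK) = 90.00° ✓; |VK| = 27.20 ✓; ∠(VK, KL) = 90.00° ✓; |KL| = 12.50 ✓; ∠KLW = 88.00° ✓; |LW| = 23.30 ✓; ∠LWC = 112.3° ✓; |WC| = 15.70 ✓; ∠(WC, CU) = 90.00° ✓; |CU| = 14.90 ✓; ∠CUZ = 63.30° ✓; |UZ| = 3.200 ✗.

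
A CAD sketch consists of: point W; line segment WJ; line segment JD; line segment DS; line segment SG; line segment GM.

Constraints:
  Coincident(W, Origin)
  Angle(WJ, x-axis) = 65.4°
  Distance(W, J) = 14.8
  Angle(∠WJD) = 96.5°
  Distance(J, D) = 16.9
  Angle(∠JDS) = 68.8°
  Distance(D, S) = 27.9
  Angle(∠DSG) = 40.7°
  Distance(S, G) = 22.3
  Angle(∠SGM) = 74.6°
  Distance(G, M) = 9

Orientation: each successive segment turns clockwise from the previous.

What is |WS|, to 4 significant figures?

14.14

W is at the origin; WJ runs at 65.4° with length 14.8, so J = (6.161, 13.46). ∠WJD = 96.5° gives JD at -18.10° from the x-axis; with |JD| = 16.9, D = (22.22, 8.206). ∠JDS = 68.8° gives DS at -129.3° from the x-axis; with |DS| = 27.9, S = (4.553, -13.38). Then |WS| = |S − W| = 14.14.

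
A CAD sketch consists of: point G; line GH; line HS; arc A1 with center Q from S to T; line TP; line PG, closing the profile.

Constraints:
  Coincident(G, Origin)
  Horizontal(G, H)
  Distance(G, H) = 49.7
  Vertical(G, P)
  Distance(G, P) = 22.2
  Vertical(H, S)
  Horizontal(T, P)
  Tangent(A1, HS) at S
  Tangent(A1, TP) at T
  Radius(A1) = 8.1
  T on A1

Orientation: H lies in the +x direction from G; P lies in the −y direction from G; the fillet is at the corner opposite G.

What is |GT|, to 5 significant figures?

47.153

G is at the origin; GH is horizontal with |GH| = 49.7 and H on the +x side, so H = (49.700, 0.0000). GP is vertical with |GP| = 22.2 and P on the −y side, so P = (0.0000, -22.200). The virtual corner opposite G is at (49.700, -22.200). Tangency of A1 to HS means the radius QS is perpendicular to HS and A1 meets TP tangentially, so QT is at right angles to TP, with radius 8.1, so the center Q sits 8.1 in from both sides at Q = (41.600, -14.100). That places the tangent points at S = (49.700, -14.100) on HS and T = (41.600, -22.200) on TP. Then |GT| = |T − G| = 47.153.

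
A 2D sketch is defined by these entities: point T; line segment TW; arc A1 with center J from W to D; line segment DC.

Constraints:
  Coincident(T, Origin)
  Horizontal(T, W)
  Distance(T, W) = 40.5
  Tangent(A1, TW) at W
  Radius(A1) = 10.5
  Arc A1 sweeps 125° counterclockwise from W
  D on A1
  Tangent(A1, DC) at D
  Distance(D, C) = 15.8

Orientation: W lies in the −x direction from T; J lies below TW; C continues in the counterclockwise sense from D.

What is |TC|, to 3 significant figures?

49.7

On A1, W sits at bearing 90° from J; a 125° counterclockwise sweep puts D at bearing 215°, so D = J + 10.5·(cos 215°, sin 215°) = (-49.1, -16.5). A1 meets DC tangentially, so JD is at right angles to DC, so DC runs along (−sin 215°, cos 215°); with |DC| = 15.8, C = (-40.0, -29.5). Then |TC| = |C − T| = 49.7.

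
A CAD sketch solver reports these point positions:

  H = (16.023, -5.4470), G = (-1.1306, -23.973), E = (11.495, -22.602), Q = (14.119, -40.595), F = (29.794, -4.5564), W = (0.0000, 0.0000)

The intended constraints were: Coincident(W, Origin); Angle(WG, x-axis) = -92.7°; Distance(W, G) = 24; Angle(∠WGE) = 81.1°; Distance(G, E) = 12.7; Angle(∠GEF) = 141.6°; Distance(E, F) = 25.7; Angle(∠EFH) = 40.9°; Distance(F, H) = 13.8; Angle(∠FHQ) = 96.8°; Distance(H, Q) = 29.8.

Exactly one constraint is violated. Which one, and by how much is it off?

Distance(H, Q) = 29.8 — off by 5.40.

W = (0.00, 0.00) ✓; WG at -92.70° ✓; |WG| = 24.00 ✓; ∠WGE = 81.10° ✓; |GE| = 12.70 ✓; ∠GEF = 141.6° ✓; |EF| = 25.70 ✓; ∠EFH = 40.90° ✓; |FH| = 13.80 ✓; ∠FHQ = 96.80° ✓; |HQ| = 35.20 ✗.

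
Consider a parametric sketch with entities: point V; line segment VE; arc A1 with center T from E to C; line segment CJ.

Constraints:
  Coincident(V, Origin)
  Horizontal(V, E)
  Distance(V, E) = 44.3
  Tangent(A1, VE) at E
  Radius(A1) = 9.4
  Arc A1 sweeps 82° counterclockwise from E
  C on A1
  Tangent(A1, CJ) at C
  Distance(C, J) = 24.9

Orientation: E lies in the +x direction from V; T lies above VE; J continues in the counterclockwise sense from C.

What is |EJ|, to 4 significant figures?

35.15

V is at the origin; V and E share the same y with |VE| = 44.3 and E on the +x side, so E = (44.30, 0.000). The tangent condition forces TE to be normal to VE, so T = E + (0, 9.4) = (44.30, 9.400). On A1, E sits at bearing -90° from T; an 82° counterclockwise sweep puts C at bearing -8°, so C = T + 9.4·(cos -8°, sin -8°) = (53.61, 8.092). Tangency of A1 to CJ means the radius TC is perpendicular to CJ, so CJ runs along (−sin -8°, cos -8°); with |CJ| = 24.9, J = (57.07, 32.75). Then |EJ| = |J − E| = 35.15.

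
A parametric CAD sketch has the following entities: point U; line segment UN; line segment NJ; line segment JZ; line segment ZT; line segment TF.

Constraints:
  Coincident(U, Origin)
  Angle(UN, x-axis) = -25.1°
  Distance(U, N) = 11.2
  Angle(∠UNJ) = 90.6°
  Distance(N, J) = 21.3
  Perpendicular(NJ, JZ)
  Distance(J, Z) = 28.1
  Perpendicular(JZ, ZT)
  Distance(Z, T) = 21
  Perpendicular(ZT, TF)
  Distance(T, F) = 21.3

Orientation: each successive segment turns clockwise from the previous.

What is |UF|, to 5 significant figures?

4.4191

The perpendicularity gives ZT at right angles to JZ, so ZT runs at 65.500°; with |ZT| = 21.0, T = (-15.552, 6.6289). ZT ⟂ TF, so TF runs at -24.500°; with |TF| = 21.3, F = (3.8302, -2.2041). Then |UF| = |F − U| = 4.4191.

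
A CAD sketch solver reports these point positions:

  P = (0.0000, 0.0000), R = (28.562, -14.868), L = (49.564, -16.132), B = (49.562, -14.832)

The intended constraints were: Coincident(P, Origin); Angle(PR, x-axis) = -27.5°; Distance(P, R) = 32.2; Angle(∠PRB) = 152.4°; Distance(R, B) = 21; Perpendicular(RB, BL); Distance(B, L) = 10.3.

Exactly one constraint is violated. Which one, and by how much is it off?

Distance(B, L) = 10.3 — off by 9.00.

P = (0.00, 0.00) ✓; PR at -27.50° ✓; |PR| = 32.20 ✓; ∠PRB = 152.4° ✓; |RB| = 21.00 ✓; ∠(RB, BL) = 90.01° ✓; |BL| = 1.300 ✗.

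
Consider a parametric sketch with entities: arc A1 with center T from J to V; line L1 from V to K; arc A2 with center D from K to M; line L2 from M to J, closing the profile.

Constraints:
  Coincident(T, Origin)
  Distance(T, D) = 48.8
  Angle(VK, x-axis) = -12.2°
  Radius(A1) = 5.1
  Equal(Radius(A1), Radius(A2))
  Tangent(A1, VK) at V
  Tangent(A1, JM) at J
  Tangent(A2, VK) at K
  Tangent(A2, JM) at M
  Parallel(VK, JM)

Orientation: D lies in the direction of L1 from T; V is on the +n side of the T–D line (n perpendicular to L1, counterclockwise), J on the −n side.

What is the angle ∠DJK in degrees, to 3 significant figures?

5.84°

Tangency of A1 to both parallel lines with radius 5.1 puts V and J at T ± 5.1·n: V = (1.08, 4.98), J = (-1.08, -4.98). Equal radii place K and M the same way about D: K = D + 5.1·n = (48.8, -5.33), M = D − 5.1·n = (46.6, -15.3). Then cos ∠DJK = JD·JK / (|JD||JK|), giving 5.84°.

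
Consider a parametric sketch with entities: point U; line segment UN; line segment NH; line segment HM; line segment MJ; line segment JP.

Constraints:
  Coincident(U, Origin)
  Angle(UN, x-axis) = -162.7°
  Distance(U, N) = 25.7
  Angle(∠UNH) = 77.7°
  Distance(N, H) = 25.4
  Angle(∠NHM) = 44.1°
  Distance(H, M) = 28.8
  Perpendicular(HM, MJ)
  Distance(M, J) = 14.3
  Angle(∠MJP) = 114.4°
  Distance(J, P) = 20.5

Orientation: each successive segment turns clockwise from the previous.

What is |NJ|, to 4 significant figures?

11.09

U is at the origin; UN runs at -162.7° with length 25.7, so N = (-24.54, -7.643). ∠UNH = 77.7° gives NH at 95.00° from the x-axis; with |NH| = 25.4, H = (-26.75, 17.66). ∠NHM = 44.1° gives HM at -40.90° from the x-axis; with |HM| = 28.8, M = (-4.983, -1.196). HM is perpendicular to MJ, so MJ runs at -130.9°; with |MJ| = 14.3, J = (-14.35, -12.00). Then |NJ| = |J − N| = 11.09.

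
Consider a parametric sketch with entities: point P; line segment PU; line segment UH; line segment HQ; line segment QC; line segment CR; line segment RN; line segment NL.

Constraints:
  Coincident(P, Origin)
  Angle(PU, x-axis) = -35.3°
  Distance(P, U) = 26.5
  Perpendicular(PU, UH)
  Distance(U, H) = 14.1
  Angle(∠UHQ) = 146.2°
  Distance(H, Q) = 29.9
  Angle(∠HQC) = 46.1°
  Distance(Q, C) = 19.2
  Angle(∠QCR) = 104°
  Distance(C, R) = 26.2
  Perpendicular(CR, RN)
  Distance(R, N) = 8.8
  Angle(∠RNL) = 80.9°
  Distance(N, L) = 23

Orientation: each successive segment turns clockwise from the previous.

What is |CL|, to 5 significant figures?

6.2311

CR ⟂ RN, so RN runs at -99.000°; with |RN| = 8.8, N = (17.550, -32.604). ∠RNL = 80.9° gives NL at 161.90° from the x-axis; with |NL| = 23.0, L = (-4.3119, -25.458). Then |CL| = |L − C| = 6.2311.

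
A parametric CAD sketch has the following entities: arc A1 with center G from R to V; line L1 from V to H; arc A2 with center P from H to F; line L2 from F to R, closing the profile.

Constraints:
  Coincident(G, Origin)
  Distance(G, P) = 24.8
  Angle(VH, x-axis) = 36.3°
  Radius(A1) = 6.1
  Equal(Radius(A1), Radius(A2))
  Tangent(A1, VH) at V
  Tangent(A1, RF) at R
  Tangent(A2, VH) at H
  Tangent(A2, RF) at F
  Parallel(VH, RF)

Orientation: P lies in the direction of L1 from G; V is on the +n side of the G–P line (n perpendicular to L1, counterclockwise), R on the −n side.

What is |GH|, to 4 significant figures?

25.54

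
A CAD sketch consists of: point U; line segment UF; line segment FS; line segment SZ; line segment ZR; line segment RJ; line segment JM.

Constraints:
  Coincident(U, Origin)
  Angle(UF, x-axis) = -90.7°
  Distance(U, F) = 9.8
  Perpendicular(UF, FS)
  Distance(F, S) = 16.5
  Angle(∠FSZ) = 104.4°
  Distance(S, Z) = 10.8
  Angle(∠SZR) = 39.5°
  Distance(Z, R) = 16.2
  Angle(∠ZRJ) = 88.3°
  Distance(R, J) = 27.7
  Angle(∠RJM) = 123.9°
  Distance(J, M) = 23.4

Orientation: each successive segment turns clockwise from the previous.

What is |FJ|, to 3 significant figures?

31.2

U is at the origin; UF runs at -90.7° with length 9.8, so F = (-0.120, -9.80). UF is perpendicular to FS, so FS runs at 179°; with |FS| = 16.5, S = (-16.6, -9.60). ∠FSZ = 104.4° gives SZ at 104° from the x-axis; with |SZ| = 10.8, Z = (-19.2, 0.895). ∠SZR = 39.5° gives ZR at -36.8° from the x-axis; with |ZR| = 16.2, R = (-6.20, -8.81). ∠ZRJ = 88.3° gives RJ at -128° from the x-axis; with |RJ| = 27.7, J = (-23.4, -30.5). Then |FJ| = |J − F| = 31.2.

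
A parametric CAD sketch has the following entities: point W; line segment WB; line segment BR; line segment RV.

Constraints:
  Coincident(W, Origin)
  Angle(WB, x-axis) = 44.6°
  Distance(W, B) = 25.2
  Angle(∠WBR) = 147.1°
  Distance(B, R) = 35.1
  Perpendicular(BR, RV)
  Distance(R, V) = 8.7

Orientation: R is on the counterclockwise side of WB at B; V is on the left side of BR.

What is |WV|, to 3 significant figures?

56.5

W is at the origin; WB runs at 44.6° with length 25.2, so B = 25.2·(cos 44.6°, sin 44.6°) = (17.9, 17.7). ∠WBR = 147.1°, so BR runs at 44.6° + (180° − 147.1°) = 77.5° from the x-axis; with |BR| = 35.1, R = B + 35.1·(cos 77.5°, sin 77.5°) = (25.5, 52.0). BR is perpendicular to RV; with |RV| = 8.7 on the left of BR, V = R + 8.7·(-0.976, 0.216) = (17.0, 53.8). Then |WV| = |V − W| = 56.5.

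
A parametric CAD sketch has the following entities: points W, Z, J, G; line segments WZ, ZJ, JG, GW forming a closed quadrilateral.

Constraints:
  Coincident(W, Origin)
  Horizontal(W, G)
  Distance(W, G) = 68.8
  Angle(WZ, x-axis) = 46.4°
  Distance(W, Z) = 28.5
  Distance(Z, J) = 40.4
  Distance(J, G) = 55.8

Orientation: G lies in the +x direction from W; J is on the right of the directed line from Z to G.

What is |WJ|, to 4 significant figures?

25.70

Checks: |ZJ| = 40.40 ✓; |JG| = 55.80 ✓.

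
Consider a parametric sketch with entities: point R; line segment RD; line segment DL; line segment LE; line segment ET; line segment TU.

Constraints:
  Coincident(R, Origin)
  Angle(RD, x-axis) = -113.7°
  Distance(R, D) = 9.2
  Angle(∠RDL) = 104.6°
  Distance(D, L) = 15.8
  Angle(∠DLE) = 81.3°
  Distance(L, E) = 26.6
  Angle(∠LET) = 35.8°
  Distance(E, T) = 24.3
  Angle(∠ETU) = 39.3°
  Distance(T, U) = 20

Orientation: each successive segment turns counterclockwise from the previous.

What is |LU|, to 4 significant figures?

13.08

∠LET = 35.8° gives ET at -155.4° from the x-axis; with |ET| = 24.3, T = (-0.2540, -5.204). ∠ETU = 39.3° gives TU at -14.70° from the x-axis; with |TU| = 20.0, U = (19.09, -10.28). Then |LU| = |U − L| = 13.08.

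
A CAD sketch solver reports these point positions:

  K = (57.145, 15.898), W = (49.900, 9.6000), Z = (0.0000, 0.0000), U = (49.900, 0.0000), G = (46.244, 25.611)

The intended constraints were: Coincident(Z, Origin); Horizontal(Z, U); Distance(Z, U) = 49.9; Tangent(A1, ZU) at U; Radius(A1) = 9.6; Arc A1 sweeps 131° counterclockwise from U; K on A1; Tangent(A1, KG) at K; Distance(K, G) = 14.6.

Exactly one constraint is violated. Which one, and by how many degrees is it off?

Tangent(A1, KG) at K — off by 7.30°.

Z = (0.00, 0.00) ✓; Z.y = 0.00, U.y = 0.00 ✓; |ZU| = 49.90 ✓; ∠(WU, UZ) = 90.00° ✓; |WU| = 9.600 ✓; bearing(W→K) − bearing(W→U) = 131.0° ✓; |WK| = 9.600 ✓; ∠(WK, KG) = 82.70° ✗; |KG| = 14.60 ✓.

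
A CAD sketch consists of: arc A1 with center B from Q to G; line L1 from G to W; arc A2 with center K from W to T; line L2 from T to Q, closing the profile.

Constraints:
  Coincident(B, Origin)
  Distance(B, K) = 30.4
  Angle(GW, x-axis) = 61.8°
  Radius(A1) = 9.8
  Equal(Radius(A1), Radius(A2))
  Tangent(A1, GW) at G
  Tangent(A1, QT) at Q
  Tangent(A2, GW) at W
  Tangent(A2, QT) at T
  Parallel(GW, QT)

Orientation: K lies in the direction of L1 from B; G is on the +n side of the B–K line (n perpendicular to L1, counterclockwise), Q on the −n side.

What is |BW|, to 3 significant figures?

31.9

The slot axis is L1's direction at 61.8°, so u = (cos 61.8°, sin 61.8°) = (0.473, 0.881) and n = (−sin 61.8°, cos 61.8°) = (-0.881, 0.473). B is at the origin and K lies 30.4 along u from B, so K = 30.4·u = (14.4, 26.8). Tangency of A1 to both parallel lines with radius 9.8 puts G and Q at B ± 9.8·n: G = (-8.64, 4.63), Q = (8.64, -4.63). Equal radii place W and T the same way about K: W = K + 9.8·n = (5.73, 31.4), T = K − 9.8·n = (23.0, 22.2). Then |BW| = |W − B| = 31.9.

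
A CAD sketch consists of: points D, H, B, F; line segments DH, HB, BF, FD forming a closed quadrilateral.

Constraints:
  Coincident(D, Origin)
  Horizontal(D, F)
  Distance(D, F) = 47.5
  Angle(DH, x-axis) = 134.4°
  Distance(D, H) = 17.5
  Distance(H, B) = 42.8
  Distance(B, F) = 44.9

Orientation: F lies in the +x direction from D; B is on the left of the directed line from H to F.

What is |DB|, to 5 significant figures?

43.663

Checks: |HB| = 42.80 ✓; |BF| = 44.90 ✓.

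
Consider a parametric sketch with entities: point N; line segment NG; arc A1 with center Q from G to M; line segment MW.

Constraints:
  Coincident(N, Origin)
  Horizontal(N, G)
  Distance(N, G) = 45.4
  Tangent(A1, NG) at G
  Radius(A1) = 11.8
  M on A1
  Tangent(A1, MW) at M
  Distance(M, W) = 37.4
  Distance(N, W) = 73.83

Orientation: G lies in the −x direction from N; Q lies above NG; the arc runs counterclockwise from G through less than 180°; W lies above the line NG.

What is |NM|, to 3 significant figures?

39.5

Checks: |QM| = 11.80 ✓; ∠(QM, MW) = 90.00° ✓; |MW| = 37.40 ✓; |NW| = 73.83 ✓.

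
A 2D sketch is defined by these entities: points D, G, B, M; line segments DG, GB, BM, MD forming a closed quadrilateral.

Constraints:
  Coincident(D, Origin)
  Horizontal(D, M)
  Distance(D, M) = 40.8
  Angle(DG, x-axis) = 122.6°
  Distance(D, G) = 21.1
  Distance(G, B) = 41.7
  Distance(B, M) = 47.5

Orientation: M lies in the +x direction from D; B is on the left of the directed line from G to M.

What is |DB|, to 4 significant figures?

48.45

Checks: |GB| = 41.70 ✓; |BM| = 47.50 ✓.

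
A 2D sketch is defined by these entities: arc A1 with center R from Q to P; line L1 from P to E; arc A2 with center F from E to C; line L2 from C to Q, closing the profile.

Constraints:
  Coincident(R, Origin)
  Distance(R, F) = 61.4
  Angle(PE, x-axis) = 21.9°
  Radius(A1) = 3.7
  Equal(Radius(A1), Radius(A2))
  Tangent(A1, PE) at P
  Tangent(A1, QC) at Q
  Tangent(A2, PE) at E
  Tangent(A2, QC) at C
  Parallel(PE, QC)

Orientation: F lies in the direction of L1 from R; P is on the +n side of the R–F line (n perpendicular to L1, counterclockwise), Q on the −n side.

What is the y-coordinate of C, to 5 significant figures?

19.468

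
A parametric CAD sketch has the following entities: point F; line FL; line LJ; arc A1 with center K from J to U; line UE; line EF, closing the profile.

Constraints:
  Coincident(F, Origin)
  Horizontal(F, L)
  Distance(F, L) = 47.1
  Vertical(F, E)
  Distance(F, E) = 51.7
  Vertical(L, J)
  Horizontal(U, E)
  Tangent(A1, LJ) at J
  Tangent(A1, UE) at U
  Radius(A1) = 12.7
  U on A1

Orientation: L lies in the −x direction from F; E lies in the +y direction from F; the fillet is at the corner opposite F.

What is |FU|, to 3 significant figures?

62.1

F is at the origin; FL is horizontal with |FL| = 47.1 and L on the −x side, so L = (-47.1, 0.00). F and E share the same x with |FE| = 51.7 and E on the +y side, so E = (0.00, 51.7). The virtual corner opposite F is at (-47.1, 51.7). Tangency of A1 to LJ means the radius KJ is perpendicular to LJ and tangency of A1 to UE means the radius KU is perpendicular to UE, with radius 12.7, so the center K sits 12.7 in from both sides at K = (-34.4, 39.0). That places the tangent points at J = (-47.1, 39.0) on LJ and U = (-34.4, 51.7) on UE. Then |FU| = |U − F| = 62.1.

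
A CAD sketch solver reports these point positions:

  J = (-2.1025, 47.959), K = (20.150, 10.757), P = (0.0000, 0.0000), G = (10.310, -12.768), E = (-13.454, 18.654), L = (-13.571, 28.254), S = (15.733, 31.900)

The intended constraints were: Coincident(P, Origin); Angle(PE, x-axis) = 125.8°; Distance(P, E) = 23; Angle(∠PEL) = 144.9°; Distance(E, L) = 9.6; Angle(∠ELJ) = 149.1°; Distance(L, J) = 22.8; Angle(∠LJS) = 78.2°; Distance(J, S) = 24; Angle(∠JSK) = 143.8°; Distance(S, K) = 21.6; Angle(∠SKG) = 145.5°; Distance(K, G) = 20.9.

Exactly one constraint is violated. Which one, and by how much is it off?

Distance(K, G) = 20.9 — off by 4.60.

P = (0.00, 0.00) ✓; PE at 125.8° ✓; |PE| = 23.00 ✓; ∠PEL = 144.9° ✓; |EL| = 9.601 ✓; ∠ELJ = 149.1° ✓; |LJ| = 22.80 ✓; ∠LJS = 78.20° ✓; |JS| = 24.00 ✓; ∠JSK = 143.8° ✓; |SK| = 21.60 ✓; ∠SKG = 145.5° ✓; |KG| = 25.50 ✗.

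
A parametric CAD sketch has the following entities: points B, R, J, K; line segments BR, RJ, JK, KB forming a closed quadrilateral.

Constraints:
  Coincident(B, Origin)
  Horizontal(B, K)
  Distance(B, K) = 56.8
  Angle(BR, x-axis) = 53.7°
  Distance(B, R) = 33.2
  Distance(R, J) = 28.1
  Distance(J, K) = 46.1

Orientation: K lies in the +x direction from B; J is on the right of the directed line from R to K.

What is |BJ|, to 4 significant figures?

10.70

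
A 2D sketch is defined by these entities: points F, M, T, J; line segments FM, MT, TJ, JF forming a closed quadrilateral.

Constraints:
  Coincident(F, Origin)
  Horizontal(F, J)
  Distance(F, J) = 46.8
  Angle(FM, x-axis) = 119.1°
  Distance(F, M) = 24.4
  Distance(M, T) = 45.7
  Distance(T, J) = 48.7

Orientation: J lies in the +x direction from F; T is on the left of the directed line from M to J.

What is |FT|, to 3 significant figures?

52.4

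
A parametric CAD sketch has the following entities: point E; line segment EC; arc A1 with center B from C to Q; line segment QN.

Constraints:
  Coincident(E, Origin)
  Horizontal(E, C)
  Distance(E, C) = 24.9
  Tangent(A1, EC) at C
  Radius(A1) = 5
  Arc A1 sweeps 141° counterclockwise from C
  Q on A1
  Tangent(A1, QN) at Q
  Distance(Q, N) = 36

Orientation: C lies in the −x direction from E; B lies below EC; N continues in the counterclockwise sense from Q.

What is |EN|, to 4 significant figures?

31.54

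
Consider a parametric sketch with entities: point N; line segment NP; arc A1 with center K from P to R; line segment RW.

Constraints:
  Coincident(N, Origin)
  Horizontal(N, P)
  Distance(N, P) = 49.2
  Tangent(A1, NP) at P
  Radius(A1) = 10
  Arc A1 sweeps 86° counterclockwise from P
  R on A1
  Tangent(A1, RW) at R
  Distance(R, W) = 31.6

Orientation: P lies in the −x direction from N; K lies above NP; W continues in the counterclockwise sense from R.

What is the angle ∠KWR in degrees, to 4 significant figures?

17.56°

N is at the origin; NP is horizontal with |NP| = 49.2 and P on the −x side, so P = (-49.20, 0.000). Since A1 is tangent to NP there, KP ⟂ NP, so K = P + (0, 10) = (-49.20, 10.00). On A1, P sits at bearing -90° from K; an 86° counterclockwise sweep puts R at bearing -4°, so R = K + 10.0·(cos -4°, sin -4°) = (-39.22, 9.302). Since A1 is tangent to RW there, KR ⟂ RW, so RW runs along (−sin -4°, cos -4°); with |RW| = 31.6, W = (-37.02, 40.83). Then cos ∠KWR = WK·WR / (|WK||WR|), giving 17.56°.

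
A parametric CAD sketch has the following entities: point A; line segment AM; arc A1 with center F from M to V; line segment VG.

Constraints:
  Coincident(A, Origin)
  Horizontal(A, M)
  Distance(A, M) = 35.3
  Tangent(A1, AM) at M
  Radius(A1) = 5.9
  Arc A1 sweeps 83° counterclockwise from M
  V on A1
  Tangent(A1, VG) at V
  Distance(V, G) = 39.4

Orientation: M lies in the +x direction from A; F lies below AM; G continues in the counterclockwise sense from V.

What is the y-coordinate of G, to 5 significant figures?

-44.287

A is at the origin; AM is horizontal with |AM| = 35.3 and M on the +x side, so M = (35.300, 0.0000). The tangent condition forces FM to be normal to AM, so F = M + (0, -5.9) = (35.300, -5.9000). On A1, M sits at bearing 90° from F; an 83° counterclockwise sweep puts V at bearing 173°, so V = F + 5.9·(cos 173°, sin 173°) = (29.444, -5.1810). Tangency of A1 to VG means the radius FV is perpendicular to VG, so VG runs along (−sin 173°, cos 173°); with |VG| = 39.4, G = (24.642, -44.287). So G.y = -44.287.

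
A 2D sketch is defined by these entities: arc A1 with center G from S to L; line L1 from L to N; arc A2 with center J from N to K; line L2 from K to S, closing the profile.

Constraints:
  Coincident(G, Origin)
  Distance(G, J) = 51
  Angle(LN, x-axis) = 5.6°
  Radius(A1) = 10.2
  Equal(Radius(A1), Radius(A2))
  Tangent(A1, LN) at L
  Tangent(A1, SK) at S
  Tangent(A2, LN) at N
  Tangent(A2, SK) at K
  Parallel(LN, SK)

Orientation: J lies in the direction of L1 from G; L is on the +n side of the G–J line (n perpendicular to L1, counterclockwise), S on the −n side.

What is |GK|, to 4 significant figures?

52.01

Tangency of A1 to both parallel lines with radius 10.2 puts L and S at G ± 10.2·n: L = (-0.9953, 10.15), S = (0.9953, -10.15). Equal radii place N and K the same way about J: N = J + 10.2·n = (49.76, 15.13), K = J − 10.2·n = (51.75, -5.175). Then |GK| = |K − G| = 52.01.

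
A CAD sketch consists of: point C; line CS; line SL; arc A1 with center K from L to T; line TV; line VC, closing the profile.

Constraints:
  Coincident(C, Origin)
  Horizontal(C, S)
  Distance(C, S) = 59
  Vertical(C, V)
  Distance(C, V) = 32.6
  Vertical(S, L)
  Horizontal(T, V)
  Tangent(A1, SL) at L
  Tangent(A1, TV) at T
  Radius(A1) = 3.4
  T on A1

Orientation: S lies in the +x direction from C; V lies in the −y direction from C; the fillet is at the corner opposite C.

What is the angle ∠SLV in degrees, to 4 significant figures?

93.30°

C is at the origin; CS is horizontal with |CS| = 59.0 and S on the +x side, so S = (59.00, 0.000). C and V share the same x with |CV| = 32.6 and V on the −y side, so V = (0.000, -32.60). The virtual corner opposite C is at (59.00, -32.60). The tangent condition forces KL to be normal to SL and A1 meets TV tangentially, so KT is at right angles to TV, with radius 3.4, so the center K sits 3.4 in from both sides at K = (55.60, -29.20). That places the tangent points at L = (59.00, -29.20) on SL and T = (55.60, -32.60) on TV. Then cos ∠SLV = LS·LV / (|LS||LV|), giving 93.30°.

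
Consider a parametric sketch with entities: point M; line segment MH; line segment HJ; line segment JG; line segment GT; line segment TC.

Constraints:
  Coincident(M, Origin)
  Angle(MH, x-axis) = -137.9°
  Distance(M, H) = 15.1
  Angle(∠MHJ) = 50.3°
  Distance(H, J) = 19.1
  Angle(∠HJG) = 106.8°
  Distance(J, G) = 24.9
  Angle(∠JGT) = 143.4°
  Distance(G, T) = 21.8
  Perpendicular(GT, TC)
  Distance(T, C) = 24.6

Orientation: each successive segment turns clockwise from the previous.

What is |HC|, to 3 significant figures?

36.3

M is at the origin; MH runs at -137.9° with length 15.1, so H = (-11.2, -10.1). ∠MHJ = 50.3° gives HJ at 92.4° from the x-axis; with |HJ| = 19.1, J = (-12.0, 8.96). ∠HJG = 106.8° gives JG at 19.2° from the x-axis; with |JG| = 24.9, G = (11.5, 17.1). ∠JGT = 143.4° gives GT at -17.4° from the x-axis; with |GT| = 21.8, T = (32.3, 10.6). GT is perpendicular to TC, so TC runs at -107°; with |TC| = 24.6, C = (25.0, -12.8). Then |HC| = |C − H| = 36.3.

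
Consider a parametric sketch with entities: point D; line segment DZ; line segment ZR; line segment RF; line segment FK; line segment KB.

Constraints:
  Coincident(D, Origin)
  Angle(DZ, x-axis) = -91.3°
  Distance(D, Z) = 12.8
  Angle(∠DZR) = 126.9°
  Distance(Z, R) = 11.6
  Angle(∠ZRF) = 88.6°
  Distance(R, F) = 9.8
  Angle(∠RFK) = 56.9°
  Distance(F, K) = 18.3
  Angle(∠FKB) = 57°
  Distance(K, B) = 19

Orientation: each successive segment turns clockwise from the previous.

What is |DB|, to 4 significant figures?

28.10

∠RFK = 56.9° gives FK at 1.100° from the x-axis; with |FK| = 18.3, K = (3.066, -11.09). ∠FKB = 57.0° gives KB at -121.9° from the x-axis; with |KB| = 19.0, B = (-6.974, -27.22). Then |DB| = |B − D| = 28.10.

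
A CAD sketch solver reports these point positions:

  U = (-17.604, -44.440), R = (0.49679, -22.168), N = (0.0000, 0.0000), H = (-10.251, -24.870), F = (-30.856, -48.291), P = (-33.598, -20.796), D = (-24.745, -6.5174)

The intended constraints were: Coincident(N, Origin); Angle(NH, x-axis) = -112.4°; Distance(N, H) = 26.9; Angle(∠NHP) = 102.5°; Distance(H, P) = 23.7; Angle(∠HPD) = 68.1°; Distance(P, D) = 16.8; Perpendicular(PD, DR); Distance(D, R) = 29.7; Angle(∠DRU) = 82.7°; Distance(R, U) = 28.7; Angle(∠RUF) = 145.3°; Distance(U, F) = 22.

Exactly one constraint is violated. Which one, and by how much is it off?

Distance(U, F) = 22 — off by 8.20.

N = (0.00, 0.00) ✓; NH at -112.4° ✓; |NH| = 26.90 ✓; ∠NHP = 102.5° ✓; |HP| = 23.70 ✓; ∠HPD = 68.10° ✓; |PD| = 16.80 ✓; ∠(PD, DR) = 90.00° ✓; |DR| = 29.70 ✓; ∠DRU = 82.70° ✓; |RU| = 28.70 ✓; ∠RUF = 145.3° ✓; |UF| = 13.80 ✗.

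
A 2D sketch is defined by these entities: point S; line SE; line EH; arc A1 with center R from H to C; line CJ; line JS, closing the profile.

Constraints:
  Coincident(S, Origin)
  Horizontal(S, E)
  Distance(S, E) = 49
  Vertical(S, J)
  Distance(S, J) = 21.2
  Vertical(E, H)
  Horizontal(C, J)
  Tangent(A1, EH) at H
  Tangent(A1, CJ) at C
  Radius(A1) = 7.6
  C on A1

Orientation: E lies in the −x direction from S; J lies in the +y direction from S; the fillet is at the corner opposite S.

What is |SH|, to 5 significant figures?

50.852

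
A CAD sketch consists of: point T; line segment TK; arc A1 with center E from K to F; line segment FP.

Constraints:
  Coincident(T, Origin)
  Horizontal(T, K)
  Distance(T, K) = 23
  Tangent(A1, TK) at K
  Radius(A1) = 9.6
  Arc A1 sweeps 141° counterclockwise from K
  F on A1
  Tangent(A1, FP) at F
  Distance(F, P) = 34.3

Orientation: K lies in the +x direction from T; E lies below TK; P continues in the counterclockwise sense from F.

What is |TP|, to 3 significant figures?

58.3

T is at the origin; T and K share the same y with |TK| = 23.0 and K on the +x side, so K = (23.0, 0.00). Tangency of A1 to TK means the radius EK is perpendicular to TK, so E = K + (0, -9.6) = (23.0, -9.60). On A1, K sits at bearing 90° from E; a 141° counterclockwise sweep puts F at bearing 231°, so F = E + 9.6·(cos 231°, sin 231°) = (17.0, -17.1). Tangency of A1 to FP means the radius EF is perpendicular to FP, so FP runs along (−sin 231°, cos 231°); with |FP| = 34.3, P = (43.6, -38.6). Then |TP| = |P − T| = 58.3.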